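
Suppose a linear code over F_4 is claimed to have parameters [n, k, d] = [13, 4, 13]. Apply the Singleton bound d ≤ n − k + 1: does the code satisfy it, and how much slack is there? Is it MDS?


Singleton RHS = n − k + 1 = 10, slack = -3, bound violated (no such code; not MDS).

Singleton bound: d ≤ n − k + 1.
Here n = 13, k = 4, so n − k + 1 = 10.
Given d = 13, check d ≤ 10: NO.
Slack = (n − k + 1) − d = -3.
The slack is negative: d = 13 exceeds n − k + 1 = 10 by 3, so the Singleton bound is violated and no linear [13, 4, 13]_4 code can exist. In particular it is not MDS (MDS requires d = n − k + 1 exactly).
Description: the claimed parameters are [13, 4, 13]_4; such a code would be impossible (violates the Singleton bound).


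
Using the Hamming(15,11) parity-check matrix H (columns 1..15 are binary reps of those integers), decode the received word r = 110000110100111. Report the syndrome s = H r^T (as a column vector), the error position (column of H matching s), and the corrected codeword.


s = (1, 0, 1, 0)^T, error position = 10, corrected codeword c = 110000110000111

Compute s = H r^T mod 2 one row at a time:
  s_1 = 1 + 0 + 1 + 0 + 0 + 1 + 1 + 1 = 5 ≡ 1 (mod 2).
  s_2 = 0 + 0 + 0 + 1 + 0 + 1 + 1 + 1 = 4 ≡ 0 (mod 2).
  s_3 = 1 + 0 + 0 + 1 + 1 + 0 + 1 + 1 = 5 ≡ 1 (mod 2).
  s_4 = 1 + 0 + 0 + 1 + 0 + 0 + 1 + 1 = 4 ≡ 0 (mod 2).
s = (1, 0, 1, 0)^T — this equals column 10 of H (binary 1010), so error is at position 10.
Correct: flip bit 10 of r = 110000110100111 to get c = 110000110000111.


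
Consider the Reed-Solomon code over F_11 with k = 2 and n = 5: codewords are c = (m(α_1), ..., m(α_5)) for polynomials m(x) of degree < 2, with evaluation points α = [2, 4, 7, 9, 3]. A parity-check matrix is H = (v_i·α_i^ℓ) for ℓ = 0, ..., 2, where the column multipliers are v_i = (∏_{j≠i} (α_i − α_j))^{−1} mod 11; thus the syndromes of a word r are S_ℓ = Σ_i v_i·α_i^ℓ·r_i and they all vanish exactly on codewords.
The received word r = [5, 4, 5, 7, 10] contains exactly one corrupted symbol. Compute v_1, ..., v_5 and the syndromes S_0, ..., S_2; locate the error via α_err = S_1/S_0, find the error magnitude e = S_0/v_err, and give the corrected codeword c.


S = (8, 1, 7), error at position 3, error magnitude e = 8, c = [5, 4, 8, 7, 10].

Step 1: column multipliers v_i = (∏_{j≠i}(α_i − α_j))^{−1} mod 11.
  i = 1 (α = 2): (2−4)(2−7)(2−9)(2−3) = (−2)·(−5)·(−7)·(−1) = 70 ≡ 4, so v_1 = 4^{−1} = 3 (mod 11).
  i = 2 (α = 4): (4−2)(4−7)(4−9)(4−3) = 2·(−3)·(−5)·1 = 30 ≡ 8, so v_2 = 8^{−1} = 7 (mod 11).
  i = 3 (α = 7): (7−2)(7−4)(7−9)(7−3) = 5·3·(−2)·4 = −120 ≡ 1, so v_3 = 1^{−1} = 1 (mod 11).
  i = 4 (α = 9): (9−2)(9−4)(9−7)(9−3) = 7·5·2·6 = 420 ≡ 2, so v_4 = 2^{−1} = 6 (mod 11).
  i = 5 (α = 3): (3−2)(3−4)(3−7)(3−9) = 1·(−1)·(−4)·(−6) = −24 ≡ 9, so v_5 = 9^{−1} = 5 (mod 11).
  v = [3, 7, 1, 6, 5].
Step 2: syndromes of r = [5, 4, 5, 7, 10] (all sums mod 11).
  S_0 = Σ v_i r_i = 3·5 + 7·4 + 1·5 + 6·7 + 5·10 = 140 ≡ 8.
  S_1 = Σ v_i α_i r_i = 3·2·5 + 7·4·4 + 1·7·5 + 6·9·7 + 5·3·10 = 705 ≡ 1.
  α_i^2 mod 11 = [4, 5, 5, 4, 9].
  S_2 = Σ v_i α_i^2 r_i = 3·4·5 + 7·5·4 + 1·5·5 + 6·4·7 + 5·9·10 = 843 ≡ 7.
  S = (8, 1, 7) ≠ 0, so r is not a codeword (an error is present).
Step 3: locate the error. For a single error e at position i, S_ℓ = v_i·e·α_i^ℓ, so α_err = S_1/S_0.
  S_0^{−1} = 8^{−1} = 7 (mod 11), so α_err = 1·7 = 7 ≡ 7 = α_3. Error position i = 3.
  Consistency check: S_2/S_1 = 7·1 = 7 ≡ 7 = α_err ✓ (single-error assumption holds).
Step 4: error magnitude e = S_0/v_3 = S_0·∏_{j≠3}(α_3 − α_j) = 8·1 = 8 ≡ 8 (mod 11).
Step 5: correct position 3: c_3 = r_3 − e = 5 − 8 ≡ 8 (mod 11). Hence c = [5, 4, 8, 7, 10].
  Check: interpolating c through the α_i gives m(x) = 6 + 5·x (degree < 2) with m(α_i) = c_i for every i, so c is indeed a codeword.


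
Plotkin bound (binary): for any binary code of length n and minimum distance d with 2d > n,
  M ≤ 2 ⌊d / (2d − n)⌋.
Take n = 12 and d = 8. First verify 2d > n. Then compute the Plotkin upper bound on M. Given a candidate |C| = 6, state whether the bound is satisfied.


Plotkin bound M ≤ 4; given |C| = 6 > bound (violated).

Check applicability: 2d = 16, n = 12.
2d − n = 4 > 0, so Plotkin applies.
Compute d/(2d−n) = 8/4 ≈ 2.0000.
⌊d/(2d−n)⌋ = 2.
Plotkin bound: M ≤ 2·2 = 4.
Given |C| = 6, check: VIOLATED.
This |C| is above the Plotkin bound, so no binary code with n = 12, d = 8 and 6 codewords exists.


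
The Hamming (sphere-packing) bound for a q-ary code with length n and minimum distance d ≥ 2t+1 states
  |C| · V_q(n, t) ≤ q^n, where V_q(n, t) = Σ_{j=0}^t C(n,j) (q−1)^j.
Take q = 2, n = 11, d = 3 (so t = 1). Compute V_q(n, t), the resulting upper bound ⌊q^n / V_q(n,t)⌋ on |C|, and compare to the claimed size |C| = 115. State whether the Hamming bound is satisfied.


V_q(n, t) = 12, q^n = 2048, Hamming bound = 170, |C| = 115 ≤ bound (satisfied).

Step 1: Compute V_q(n, t) = Σ_{j=0}^1 C(n, j) (q−1)^j.
  j = 0: C(11,0)·(1)^0 = 1·1 = 1.
  j = 1: C(11,1)·(1)^1 = 11·1 = 11.
  V_q(n, t) = 1 + 11 = 12.
Step 2: q^n = 2^11 = 2048.
Step 3: Hamming bound ⌊q^n / V_q(n,t)⌋ = ⌊2048/12⌋ = 170.
Step 4: Compare |C| = 115 to 170: satisfied.
The claimed |C| lies below the Hamming bound.


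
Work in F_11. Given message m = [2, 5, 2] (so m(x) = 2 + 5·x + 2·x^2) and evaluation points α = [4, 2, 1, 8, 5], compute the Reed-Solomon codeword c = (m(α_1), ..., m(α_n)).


c = [10, 9, 9, 5, 0]

Message polynomial: m(x) = 2 + 5·x + 2·x^2 (mod 11).
For each evaluation point α_i, compute m(α_i) mod 11:
  α_1 = 4: Horner steps 2 → 2 → 10, so m(4) = 10.
  α_2 = 2: Horner steps 2 → 9 → 9, so m(2) = 9.
  α_3 = 1: Horner steps 2 → 7 → 9, so m(1) = 9.
  α_4 = 8: Horner steps 2 → 10 → 5, so m(8) = 5.
  α_5 = 5: Horner steps 2 → 4 → 0, so m(5) = 0.
Codeword c = [10, 9, 9, 5, 0] ∈ F_11^5.


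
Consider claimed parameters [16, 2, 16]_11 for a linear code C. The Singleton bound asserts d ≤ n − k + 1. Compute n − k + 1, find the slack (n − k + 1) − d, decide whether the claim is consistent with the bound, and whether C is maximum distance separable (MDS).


Singleton RHS = n − k + 1 = 15, slack = -1, bound violated (no such code; not MDS).

Singleton bound: d ≤ n − k + 1.
Here n = 16, k = 2, so n − k + 1 = 15.
Given d = 16, check d ≤ 15: NO.
Slack = (n − k + 1) − d = -1.
The slack is negative: d = 16 exceeds n − k + 1 = 15 by 1, so the Singleton bound is violated and no linear [16, 2, 16]_11 code can exist. In particular it is not MDS (MDS requires d = n − k + 1 exactly).
Description: the claimed parameters are [16, 2, 16]_11; such a code would be impossible (violates the Singleton bound).


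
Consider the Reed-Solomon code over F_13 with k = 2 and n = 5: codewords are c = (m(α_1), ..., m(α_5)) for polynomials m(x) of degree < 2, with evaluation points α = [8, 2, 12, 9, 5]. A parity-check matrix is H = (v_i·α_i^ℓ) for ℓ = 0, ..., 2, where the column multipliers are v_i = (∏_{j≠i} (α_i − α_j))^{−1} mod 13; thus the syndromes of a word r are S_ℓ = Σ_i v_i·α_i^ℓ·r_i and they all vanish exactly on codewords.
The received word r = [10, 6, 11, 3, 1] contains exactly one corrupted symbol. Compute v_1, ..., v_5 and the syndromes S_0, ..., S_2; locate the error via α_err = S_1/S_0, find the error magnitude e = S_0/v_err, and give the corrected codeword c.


S = (2, 3, 11), error at position 1, error magnitude e = 1, c = [9, 6, 11, 3, 1].

Step 1: column multipliers v_i = (∏_{j≠i}(α_i − α_j))^{−1} mod 13.
  i = 1 (α = 8): (8−2)(8−12)(8−9)(8−5) = 6·(−4)·(−1)·3 = 72 ≡ 7, so v_1 = 7^{−1} = 2 (mod 13).
  i = 2 (α = 2): (2−8)(2−12)(2−9)(2−5) = (−6)·(−10)·(−7)·(−3) = 1260 ≡ 12, so v_2 = 12^{−1} = 12 (mod 13).
  i = 3 (α = 12): (12−8)(12−2)(12−9)(12−5) = 4·10·3·7 = 840 ≡ 8, so v_3 = 8^{−1} = 5 (mod 13).
  i = 4 (α = 9): (9−8)(9−2)(9−12)(9−5) = 1·7·(−3)·4 = −84 ≡ 7, so v_4 = 7^{−1} = 2 (mod 13).
  i = 5 (α = 5): (5−8)(5−2)(5−12)(5−9) = (−3)·3·(−7)·(−4) = −252 ≡ 8, so v_5 = 8^{−1} = 5 (mod 13).
  v = [2, 12, 5, 2, 5].
Step 2: syndromes of r = [10, 6, 11, 3, 1] (all sums mod 13).
  S_0 = Σ v_i r_i = 2·10 + 12·6 + 5·11 + 2·3 + 5·1 = 158 ≡ 2.
  S_1 = Σ v_i α_i r_i = 2·8·10 + 12·2·6 + 5·12·11 + 2·9·3 + 5·5·1 = 1043 ≡ 3.
  α_i^2 mod 13 = [12, 4, 1, 3, 12].
  S_2 = Σ v_i α_i^2 r_i = 2·12·10 + 12·4·6 + 5·1·11 + 2·3·3 + 5·12·1 = 661 ≡ 11.
  S = (2, 3, 11) ≠ 0, so r is not a codeword (an error is present).
Step 3: locate the error. For a single error e at position i, S_ℓ = v_i·e·α_i^ℓ, so α_err = S_1/S_0.
  S_0^{−1} = 2^{−1} = 7 (mod 13), so α_err = 3·7 = 21 ≡ 8 = α_1. Error position i = 1.
  Consistency check: S_2/S_1 = 11·9 = 99 ≡ 8 = α_err ✓ (single-error assumption holds).
Step 4: error magnitude e = S_0/v_1 = S_0·∏_{j≠1}(α_1 − α_j) = 2·7 = 14 ≡ 1 (mod 13).
Step 5: correct position 1: c_1 = r_1 − e = 10 − 1 ≡ 9 (mod 13). Hence c = [9, 6, 11, 3, 1].
  Check: interpolating c through the α_i gives m(x) = 5 + 7·x (degree < 2) with m(α_i) = c_i for every i, so c is indeed a codeword.


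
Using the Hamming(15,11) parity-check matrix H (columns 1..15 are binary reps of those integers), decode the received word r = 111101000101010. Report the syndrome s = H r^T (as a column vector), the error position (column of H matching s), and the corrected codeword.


s = (1, 0, 1, 0)^T, error position = 10, corrected codeword c = 111101000001010

Compute s = H r^T mod 2 one row at a time:
  s_1 = 0 + 0 + 1 + 0 + 1 + 0 + 1 + 0 = 3 ≡ 1 (mod 2).
  s_2 = 1 + 0 + 1 + 0 + 1 + 0 + 1 + 0 = 4 ≡ 0 (mod 2).
  s_3 = 1 + 1 + 1 + 0 + 1 + 0 + 1 + 0 = 5 ≡ 1 (mod 2).
  s_4 = 1 + 1 + 0 + 0 + 0 + 0 + 0 + 0 = 2 ≡ 0 (mod 2).
s = (1, 0, 1, 0)^T — this equals column 10 of H (binary 1010), so error is at position 10.
Correct: flip bit 10 of r = 111101000101010 to get c = 111101000001010.


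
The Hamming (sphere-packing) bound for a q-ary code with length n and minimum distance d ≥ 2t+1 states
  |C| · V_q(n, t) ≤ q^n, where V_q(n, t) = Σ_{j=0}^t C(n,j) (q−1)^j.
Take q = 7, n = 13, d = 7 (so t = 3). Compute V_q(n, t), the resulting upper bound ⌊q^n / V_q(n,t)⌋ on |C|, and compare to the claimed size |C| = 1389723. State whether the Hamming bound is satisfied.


V_q(n, t) = 64663, q^n = 96889010407, Hamming bound = 1498368, |C| = 1389723 ≤ bound (satisfied).

Step 1: Compute V_q(n, t) = Σ_{j=0}^3 C(n, j) (q−1)^j.
  j = 0: C(13,0)·(6)^0 = 1·1 = 1.
  j = 1: C(13,1)·(6)^1 = 13·6 = 78.
  j = 2: C(13,2)·(6)^2 = 78·36 = 2808.
  j = 3: C(13,3)·(6)^3 = 286·216 = 61776.
  V_q(n, t) = 1 + 78 + 2808 + 61776 = 64663.
Step 2: q^n = 7^13 = 96889010407.
Step 3: Hamming bound ⌊q^n / V_q(n,t)⌋ = ⌊96889010407/64663⌋ = 1498368.
Step 4: Compare |C| = 1389723 to 1498368: satisfied.
The claimed |C| lies below the Hamming bound.


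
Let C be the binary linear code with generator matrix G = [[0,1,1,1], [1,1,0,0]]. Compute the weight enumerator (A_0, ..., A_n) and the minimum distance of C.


Weight distribution: A_0 = 1, A_2 = 1, A_3 = 2. Minimum distance d = 2.

Enumerate all 2^2 = 4 messages m ∈ F_2^2.
For each, compute codeword c = mG in F_2^4, then tally its weight.
  m = 00 → c = 0000, weight = 0.
  m = 10 → c = 0111, weight = 3.
  m = 01 → c = 1100, weight = 2.
  m = 11 → c = 1011, weight = 3.
Tally weights:
  weight 0: 1 codewords.
  weight 2: 1 codewords.
  weight 3: 2 codewords.
Minimum distance d = smallest w > 0 with A_w > 0 = 2.
Sanity: Σ A_w = 4 = 2^2 = 4 ✓.


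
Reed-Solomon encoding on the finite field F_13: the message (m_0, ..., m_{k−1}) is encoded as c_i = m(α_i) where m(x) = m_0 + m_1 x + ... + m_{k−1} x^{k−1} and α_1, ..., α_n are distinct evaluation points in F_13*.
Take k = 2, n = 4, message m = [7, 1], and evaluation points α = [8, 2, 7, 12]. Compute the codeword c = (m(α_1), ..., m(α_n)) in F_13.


c = [2, 9, 1, 6]

Message polynomial: m(x) = 7 + 1·x (mod 13).
For each evaluation point α_i, compute m(α_i) mod 13:
  α_1 = 8: Horner steps 1 → 2, so m(8) = 2.
  α_2 = 2: Horner steps 1 → 9, so m(2) = 9.
  α_3 = 7: Horner steps 1 → 1, so m(7) = 1.
  α_4 = 12: Horner steps 1 → 6, so m(12) = 6.
Codeword c = [2, 9, 1, 6] ∈ F_13^4.


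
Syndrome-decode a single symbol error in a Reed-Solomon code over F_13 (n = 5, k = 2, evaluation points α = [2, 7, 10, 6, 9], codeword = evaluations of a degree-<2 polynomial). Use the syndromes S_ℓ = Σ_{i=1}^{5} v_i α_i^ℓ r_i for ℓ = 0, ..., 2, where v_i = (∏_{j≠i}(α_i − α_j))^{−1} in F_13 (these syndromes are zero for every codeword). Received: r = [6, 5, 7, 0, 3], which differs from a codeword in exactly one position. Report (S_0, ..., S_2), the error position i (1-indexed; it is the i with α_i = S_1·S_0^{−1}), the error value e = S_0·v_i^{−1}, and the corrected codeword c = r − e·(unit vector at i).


S = (4, 10, 12), error at position 5, error magnitude e = 1, c = [6, 5, 7, 0, 2].

Step 1: column multipliers v_i = (∏_{j≠i}(α_i − α_j))^{−1} mod 13.
  i = 1 (α = 2): (2−7)(2−10)(2−6)(2−9) = (−5)·(−8)·(−4)·(−7) = 1120 ≡ 2, so v_1 = 2^{−1} = 7 (mod 13).
  i = 2 (α = 7): (7−2)(7−10)(7−6)(7−9) = 5·(−3)·1·(−2) = 30 ≡ 4, so v_2 = 4^{−1} = 10 (mod 13).
  i = 3 (α = 10): (10−2)(10−7)(10−6)(10−9) = 8·3·4·1 = 96 ≡ 5, so v_3 = 5^{−1} = 8 (mod 13).
  i = 4 (α = 6): (6−2)(6−7)(6−10)(6−9) = 4·(−1)·(−4)·(−3) = −48 ≡ 4, so v_4 = 4^{−1} = 10 (mod 13).
  i = 5 (α = 9): (9−2)(9−7)(9−10)(9−6) = 7·2·(−1)·3 = −42 ≡ 10, so v_5 = 10^{−1} = 4 (mod 13).
  v = [7, 10, 8, 10, 4].
Step 2: syndromes of r = [6, 5, 7, 0, 3] (all sums mod 13).
  S_0 = Σ v_i r_i = 7·6 + 10·5 + 8·7 + 10·0 + 4·3 = 160 ≡ 4.
  S_1 = Σ v_i α_i r_i = 7·2·6 + 10·7·5 + 8·10·7 + 10·6·0 + 4·9·3 = 1102 ≡ 10.
  α_i^2 mod 13 = [4, 10, 9, 10, 3].
  S_2 = Σ v_i α_i^2 r_i = 7·4·6 + 10·10·5 + 8·9·7 + 10·10·0 + 4·3·3 = 1208 ≡ 12.
  S = (4, 10, 12) ≠ 0, so r is not a codeword (an error is present).
Step 3: locate the error. For a single error e at position i, S_ℓ = v_i·e·α_i^ℓ, so α_err = S_1/S_0.
  S_0^{−1} = 4^{−1} = 10 (mod 13), so α_err = 10·10 = 100 ≡ 9 = α_5. Error position i = 5.
  Consistency check: S_2/S_1 = 12·4 = 48 ≡ 9 = α_err ✓ (single-error assumption holds).
Step 4: error magnitude e = S_0/v_5 = S_0·∏_{j≠5}(α_5 − α_j) = 4·10 = 40 ≡ 1 (mod 13).
Step 5: correct position 5: c_5 = r_5 − e = 3 − 1 ≡ 2 (mod 13). Hence c = [6, 5, 7, 0, 2].
  Check: interpolating c through the α_i gives m(x) = 9 + 5·x (degree < 2) with m(α_i) = c_i for every i, so c is indeed a codeword.


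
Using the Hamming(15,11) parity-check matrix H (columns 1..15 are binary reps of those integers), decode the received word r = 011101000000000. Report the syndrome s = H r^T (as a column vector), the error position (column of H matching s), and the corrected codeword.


s = (0, 0, 1, 1)^T, error position = 3, corrected codeword c = 010101000000000

Compute s = H r^T mod 2 one row at a time:
  s_1 = 0 + 0 + 0 + 0 + 0 + 0 + 0 + 0 = 0 ≡ 0 (mod 2).
  s_2 = 1 + 0 + 1 + 0 + 0 + 0 + 0 + 0 = 2 ≡ 0 (mod 2).
  s_3 = 1 + 1 + 1 + 0 + 0 + 0 + 0 + 0 = 3 ≡ 1 (mod 2).
  s_4 = 0 + 1 + 0 + 0 + 0 + 0 + 0 + 0 = 1 ≡ 1 (mod 2).
s = (0, 0, 1, 1)^T — this equals column 3 of H (binary 0011), so error is at position 3.
Correct: flip bit 3 of r = 011101000000000 to get c = 010101000000000.


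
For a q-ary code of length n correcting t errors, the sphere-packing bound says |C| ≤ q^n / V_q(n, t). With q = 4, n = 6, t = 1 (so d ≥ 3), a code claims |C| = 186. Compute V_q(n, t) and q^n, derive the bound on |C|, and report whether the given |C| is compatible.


V_q(n, t) = 19, q^n = 4096, Hamming bound = 215, |C| = 186 ≤ bound (satisfied).

Step 1: Compute V_q(n, t) = Σ_{j=0}^1 C(n, j) (q−1)^j.
  j = 0: C(6,0)·(3)^0 = 1·1 = 1.
  j = 1: C(6,1)·(3)^1 = 6·3 = 18.
  V_q(n, t) = 1 + 18 = 19.
Step 2: q^n = 4^6 = 4096.
Step 3: Hamming bound ⌊q^n / V_q(n,t)⌋ = ⌊4096/19⌋ = 215.
Step 4: Compare |C| = 186 to 215: satisfied.
The claimed |C| lies below the Hamming bound.


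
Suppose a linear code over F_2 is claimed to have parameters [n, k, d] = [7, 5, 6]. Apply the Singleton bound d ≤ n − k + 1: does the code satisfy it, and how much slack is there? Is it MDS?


Singleton RHS = n − k + 1 = 3, slack = -3, bound violated (no such code; not MDS).

Singleton bound: d ≤ n − k + 1.
Here n = 7, k = 5, so n − k + 1 = 3.
Given d = 6, check d ≤ 3: NO.
Slack = (n − k + 1) − d = -3.
The slack is negative: d = 6 exceeds n − k + 1 = 3 by 3, so the Singleton bound is violated and no linear [7, 5, 6]_2 code can exist. In particular it is not MDS (MDS requires d = n − k + 1 exactly).
Description: the claimed parameters are [7, 5, 6]_2; such a code would be impossible (violates the Singleton bound).


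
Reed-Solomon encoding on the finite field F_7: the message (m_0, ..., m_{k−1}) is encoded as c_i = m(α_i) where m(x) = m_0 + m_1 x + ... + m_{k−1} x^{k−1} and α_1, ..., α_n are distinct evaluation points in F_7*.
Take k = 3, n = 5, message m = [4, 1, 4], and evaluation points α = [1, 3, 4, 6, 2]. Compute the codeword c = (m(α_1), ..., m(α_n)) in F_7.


c = [2, 1, 2, 0, 1]

Message polynomial: m(x) = 4 + 1·x + 4·x^2 (mod 7).
For each evaluation point α_i, compute m(α_i) mod 7:
  α_1 = 1: Horner steps 4 → 5 → 2, so m(1) = 2.
  α_2 = 3: Horner steps 4 → 6 → 1, so m(3) = 1.
  α_3 = 4: Horner steps 4 → 3 → 2, so m(4) = 2.
  α_4 = 6: Horner steps 4 → 4 → 0, so m(6) = 0.
  α_5 = 2: Horner steps 4 → 2 → 1, so m(2) = 1.
Codeword c = [2, 1, 2, 0, 1] ∈ F_7^5.


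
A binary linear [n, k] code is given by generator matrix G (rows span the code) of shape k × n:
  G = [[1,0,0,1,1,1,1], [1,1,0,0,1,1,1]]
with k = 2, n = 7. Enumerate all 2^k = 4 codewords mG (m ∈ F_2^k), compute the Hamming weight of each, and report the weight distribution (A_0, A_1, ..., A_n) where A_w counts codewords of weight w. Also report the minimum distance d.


Weight distribution: A_0 = 1, A_2 = 1, A_5 = 2. Minimum distance d = 2.

Enumerate all 2^2 = 4 messages m ∈ F_2^2.
For each, compute codeword c = mG in F_2^7, then tally its weight.
  m = 00 → c = 0000000, weight = 0.
  m = 10 → c = 1001111, weight = 5.
  m = 01 → c = 1100111, weight = 5.
  m = 11 → c = 0101000, weight = 2.
Tally weights:
  weight 0: 1 codewords.
  weight 2: 1 codewords.
  weight 5: 2 codewords.
Minimum distance d = smallest w > 0 with A_w > 0 = 2.
Sanity: Σ A_w = 4 = 2^2 = 4 ✓.


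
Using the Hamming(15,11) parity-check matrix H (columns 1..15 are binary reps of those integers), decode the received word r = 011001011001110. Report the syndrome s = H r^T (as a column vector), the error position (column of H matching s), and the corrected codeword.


s = (1, 0, 0, 1)^T, error position = 9, corrected codeword c = 011001010001110

Compute s = H r^T mod 2 one row at a time:
  s_1 = 1 + 1 + 0 + 0 + 1 + 1 + 1 + 0 = 5 ≡ 1 (mod 2).
  s_2 = 0 + 0 + 1 + 0 + 1 + 1 + 1 + 0 = 4 ≡ 0 (mod 2).
  s_3 = 1 + 1 + 1 + 0 + 0 + 0 + 1 + 0 = 4 ≡ 0 (mod 2).
  s_4 = 0 + 1 + 0 + 0 + 1 + 0 + 1 + 0 = 3 ≡ 1 (mod 2).
s = (1, 0, 0, 1)^T — this equals column 9 of H (binary 1001), so error is at position 9.
Correct: flip bit 9 of r = 011001011001110 to get c = 011001010001110.


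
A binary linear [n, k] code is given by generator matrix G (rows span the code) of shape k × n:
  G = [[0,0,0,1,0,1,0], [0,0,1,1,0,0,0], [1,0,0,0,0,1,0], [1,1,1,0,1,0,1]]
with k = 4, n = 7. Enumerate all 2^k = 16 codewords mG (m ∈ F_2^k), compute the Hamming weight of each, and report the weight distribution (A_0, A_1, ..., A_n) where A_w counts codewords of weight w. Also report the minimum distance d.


Weight distribution: A_0 = 1, A_2 = 6, A_3 = 1, A_4 = 1, A_5 = 6, A_7 = 1. Minimum distance d = 2.

Enumerate all 2^4 = 16 messages m ∈ F_2^4.
For each, compute codeword c = mG in F_2^7, then tally its weight.
  m = 0000 → c = 0000000, weight = 0.
  m = 1000 → c = 0001010, weight = 2.
  m = 0100 → c = 0011000, weight = 2.
  m = 1100 → c = 0010010, weight = 2.
  m = 0010 → c = 1000010, weight = 2.
  m = 1010 → c = 1001000, weight = 2.
  m = 0110 → c = 1011010, weight = 4.
  m = 1110 → c = 1010000, weight = 2.
  m = 0001 → c = 1110101, weight = 5.
  m = 1001 → c = 1111111, weight = 7.
  m = 0101 → c = 1101101, weight = 5.
  m = 1101 → c = 1100111, weight = 5.
  m = 0011 → c = 0110111, weight = 5.
  m = 1011 → c = 0111101, weight = 5.
  m = 0111 → c = 0101111, weight = 5.
  m = 1111 → c = 0100101, weight = 3.
Tally weights:
  weight 0: 1 codewords.
  weight 2: 6 codewords.
  weight 3: 1 codewords.
  weight 4: 1 codewords.
  weight 5: 6 codewords.
  weight 7: 1 codewords.
Minimum distance d = smallest w > 0 with A_w > 0 = 2.
Sanity: Σ A_w = 16 = 2^4 = 16 ✓.


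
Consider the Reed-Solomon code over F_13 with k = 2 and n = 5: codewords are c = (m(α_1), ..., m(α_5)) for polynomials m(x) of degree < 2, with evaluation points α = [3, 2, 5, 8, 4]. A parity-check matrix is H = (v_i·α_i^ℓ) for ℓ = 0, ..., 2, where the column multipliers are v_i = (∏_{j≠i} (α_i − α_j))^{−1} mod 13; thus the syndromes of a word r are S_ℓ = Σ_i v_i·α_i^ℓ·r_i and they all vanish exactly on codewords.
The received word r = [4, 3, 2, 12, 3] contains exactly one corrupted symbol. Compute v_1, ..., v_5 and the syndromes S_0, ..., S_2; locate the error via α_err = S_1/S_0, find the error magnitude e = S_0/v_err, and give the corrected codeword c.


S = (5, 10, 7), error at position 2, error magnitude e = 11, c = [4, 5, 2, 12, 3].

Step 1: column multipliers v_i = (∏_{j≠i}(α_i − α_j))^{−1} mod 13.
  i = 1 (α = 3): (3−2)(3−5)(3−8)(3−4) = 1·(−2)·(−5)·(−1) = −10 ≡ 3, so v_1 = 3^{−1} = 9 (mod 13).
  i = 2 (α = 2): (2−3)(2−5)(2−8)(2−4) = (−1)·(−3)·(−6)·(−2) = 36 ≡ 10, so v_2 = 10^{−1} = 4 (mod 13).
  i = 3 (α = 5): (5−3)(5−2)(5−8)(5−4) = 2·3·(−3)·1 = −18 ≡ 8, so v_3 = 8^{−1} = 5 (mod 13).
  i = 4 (α = 8): (8−3)(8−2)(8−5)(8−4) = 5·6·3·4 = 360 ≡ 9, so v_4 = 9^{−1} = 3 (mod 13).
  i = 5 (α = 4): (4−3)(4−2)(4−5)(4−8) = 1·2·(−1)·(−4) = 8 ≡ 8, so v_5 = 8^{−1} = 5 (mod 13).
  v = [9, 4, 5, 3, 5].
Step 2: syndromes of r = [4, 3, 2, 12, 3] (all sums mod 13).
  S_0 = Σ v_i r_i = 9·4 + 4·3 + 5·2 + 3·12 + 5·3 = 109 ≡ 5.
  S_1 = Σ v_i α_i r_i = 9·3·4 + 4·2·3 + 5·5·2 + 3·8·12 + 5·4·3 = 530 ≡ 10.
  α_i^2 mod 13 = [9, 4, 12, 12, 3].
  S_2 = Σ v_i α_i^2 r_i = 9·9·4 + 4·4·3 + 5·12·2 + 3·12·12 + 5·3·3 = 969 ≡ 7.
  S = (5, 10, 7) ≠ 0, so r is not a codeword (an error is present).
Step 3: locate the error. For a single error e at position i, S_ℓ = v_i·e·α_i^ℓ, so α_err = S_1/S_0.
  S_0^{−1} = 5^{−1} = 8 (mod 13), so α_err = 10·8 = 80 ≡ 2 = α_2. Error position i = 2.
  Consistency check: S_2/S_1 = 7·4 = 28 ≡ 2 = α_err ✓ (single-error assumption holds).
Step 4: error magnitude e = S_0/v_2 = S_0·∏_{j≠2}(α_2 − α_j) = 5·10 = 50 ≡ 11 (mod 13).
Step 5: correct position 2: c_2 = r_2 − e = 3 − 11 ≡ 5 (mod 13). Hence c = [4, 5, 2, 12, 3].
  Check: interpolating c through the α_i gives m(x) = 7 + 12·x (degree < 2) with m(α_i) = c_i for every i, so c is indeed a codeword.


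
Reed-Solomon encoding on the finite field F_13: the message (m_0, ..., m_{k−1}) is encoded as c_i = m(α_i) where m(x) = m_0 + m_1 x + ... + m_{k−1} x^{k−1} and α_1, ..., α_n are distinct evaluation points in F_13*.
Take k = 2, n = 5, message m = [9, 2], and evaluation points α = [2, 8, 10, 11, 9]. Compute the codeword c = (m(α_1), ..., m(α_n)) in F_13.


c = [0, 12, 3, 5, 1]

Message polynomial: m(x) = 9 + 2·x (mod 13).
For each evaluation point α_i, compute m(α_i) mod 13:
  α_1 = 2: Horner steps 2 → 0, so m(2) = 0.
  α_2 = 8: Horner steps 2 → 12, so m(8) = 12.
  α_3 = 10: Horner steps 2 → 3, so m(10) = 3.
  α_4 = 11: Horner steps 2 → 5, so m(11) = 5.
  α_5 = 9: Horner steps 2 → 1, so m(9) = 1.
Codeword c = [0, 12, 3, 5, 1] ∈ F_13^5.


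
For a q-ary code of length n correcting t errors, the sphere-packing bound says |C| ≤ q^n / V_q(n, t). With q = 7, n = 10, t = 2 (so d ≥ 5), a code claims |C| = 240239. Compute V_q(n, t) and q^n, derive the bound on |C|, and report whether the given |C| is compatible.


V_q(n, t) = 1681, q^n = 282475249, Hamming bound = 168040, |C| = 240239 > bound (violated).

Step 1: Compute V_q(n, t) = Σ_{j=0}^2 C(n, j) (q−1)^j.
  j = 0: C(10,0)·(6)^0 = 1·1 = 1.
  j = 1: C(10,1)·(6)^1 = 10·6 = 60.
  j = 2: C(10,2)·(6)^2 = 45·36 = 1620.
  V_q(n, t) = 1 + 60 + 1620 = 1681.
Step 2: q^n = 7^10 = 282475249.
Step 3: Hamming bound ⌊q^n / V_q(n,t)⌋ = ⌊282475249/1681⌋ = 168040.
Step 4: Compare |C| = 240239 to 168040: violated.
The claimed |C| lies above the Hamming bound, so no 7-ary code of length 10 with d ≥ 5 can have 240239 codewords.


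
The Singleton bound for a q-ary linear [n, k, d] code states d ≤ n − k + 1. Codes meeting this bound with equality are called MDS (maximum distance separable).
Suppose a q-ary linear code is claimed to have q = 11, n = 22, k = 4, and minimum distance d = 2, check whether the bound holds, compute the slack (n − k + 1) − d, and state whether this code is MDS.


Singleton RHS = n − k + 1 = 19, slack = 17, bound satisfied, not MDS.

Singleton bound: d ≤ n − k + 1.
Here n = 22, k = 4, so n − k + 1 = 19.
Given d = 2, check d ≤ 19: YES.
Slack = (n − k + 1) − d = 17.
The code is NOT MDS (slack = 17 > 0).
Description: the claimed parameters are [22, 4, 2]_11; such a code would be non-MDS.


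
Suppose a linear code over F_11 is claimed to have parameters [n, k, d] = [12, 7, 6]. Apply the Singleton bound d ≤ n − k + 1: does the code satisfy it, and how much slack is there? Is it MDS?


Singleton RHS = n − k + 1 = 6, slack = 0, bound satisfied, MDS.

Singleton bound: d ≤ n − k + 1.
Here n = 12, k = 7, so n − k + 1 = 6.
Given d = 6, check d ≤ 6: YES.
Slack = (n − k + 1) − d = 0.
The code is MDS (slack = 0).
Description: the claimed parameters are [12, 7, 6]_11; such a code would be MDS (meets Singleton bound).


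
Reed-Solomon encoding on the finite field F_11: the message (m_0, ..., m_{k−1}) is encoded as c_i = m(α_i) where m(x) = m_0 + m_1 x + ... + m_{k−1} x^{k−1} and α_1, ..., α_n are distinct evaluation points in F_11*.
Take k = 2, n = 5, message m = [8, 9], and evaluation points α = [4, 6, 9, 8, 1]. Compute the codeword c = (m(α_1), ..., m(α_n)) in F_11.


c = [0, 7, 1, 3, 6]

Message polynomial: m(x) = 8 + 9·x (mod 11).
For each evaluation point α_i, compute m(α_i) mod 11:
  α_1 = 4: Horner steps 9 → 0, so m(4) = 0.
  α_2 = 6: Horner steps 9 → 7, so m(6) = 7.
  α_3 = 9: Horner steps 9 → 1, so m(9) = 1.
  α_4 = 8: Horner steps 9 → 3, so m(8) = 3.
  α_5 = 1: Horner steps 9 → 6, so m(1) = 6.
Codeword c = [0, 7, 1, 3, 6] ∈ F_11^5.


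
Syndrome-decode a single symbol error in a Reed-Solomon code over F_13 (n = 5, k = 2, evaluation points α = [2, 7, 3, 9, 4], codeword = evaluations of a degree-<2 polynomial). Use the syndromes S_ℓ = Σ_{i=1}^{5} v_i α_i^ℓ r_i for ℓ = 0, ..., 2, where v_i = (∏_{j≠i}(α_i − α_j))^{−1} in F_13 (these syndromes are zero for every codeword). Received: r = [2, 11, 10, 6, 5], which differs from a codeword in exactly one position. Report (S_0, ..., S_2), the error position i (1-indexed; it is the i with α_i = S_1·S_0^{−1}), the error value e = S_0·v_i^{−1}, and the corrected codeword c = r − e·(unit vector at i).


S = (6, 3, 8), error at position 2, error magnitude e = 8, c = [2, 3, 10, 6, 5].

Step 1: column multipliers v_i = (∏_{j≠i}(α_i − α_j))^{−1} mod 13.
  i = 1 (α = 2): (2−7)(2−3)(2−9)(2−4) = (−5)·(−1)·(−7)·(−2) = 70 ≡ 5, so v_1 = 5^{−1} = 8 (mod 13).
  i = 2 (α = 7): (7−2)(7−3)(7−9)(7−4) = 5·4·(−2)·3 = −120 ≡ 10, so v_2 = 10^{−1} = 4 (mod 13).
  i = 3 (α = 3): (3−2)(3−7)(3−9)(3−4) = 1·(−4)·(−6)·(−1) = −24 ≡ 2, so v_3 = 2^{−1} = 7 (mod 13).
  i = 4 (α = 9): (9−2)(9−7)(9−3)(9−4) = 7·2·6·5 = 420 ≡ 4, so v_4 = 4^{−1} = 10 (mod 13).
  i = 5 (α = 4): (4−2)(4−7)(4−3)(4−9) = 2·(−3)·1·(−5) = 30 ≡ 4, so v_5 = 4^{−1} = 10 (mod 13).
  v = [8, 4, 7, 10, 10].
Step 2: syndromes of r = [2, 11, 10, 6, 5] (all sums mod 13).
  S_0 = Σ v_i r_i = 8·2 + 4·11 + 7·10 + 10·6 + 10·5 = 240 ≡ 6.
  S_1 = Σ v_i α_i r_i = 8·2·2 + 4·7·11 + 7·3·10 + 10·9·6 + 10·4·5 = 1290 ≡ 3.
  α_i^2 mod 13 = [4, 10, 9, 3, 3].
  S_2 = Σ v_i α_i^2 r_i = 8·4·2 + 4·10·11 + 7·9·10 + 10·3·6 + 10·3·5 = 1464 ≡ 8.
  S = (6, 3, 8) ≠ 0, so r is not a codeword (an error is present).
Step 3: locate the error. For a single error e at position i, S_ℓ = v_i·e·α_i^ℓ, so α_err = S_1/S_0.
  S_0^{−1} = 6^{−1} = 11 (mod 13), so α_err = 3·11 = 33 ≡ 7 = α_2. Error position i = 2.
  Consistency check: S_2/S_1 = 8·9 = 72 ≡ 7 = α_err ✓ (single-error assumption holds).
Step 4: error magnitude e = S_0/v_2 = S_0·∏_{j≠2}(α_2 − α_j) = 6·10 = 60 ≡ 8 (mod 13).
Step 5: correct position 2: c_2 = r_2 − e = 11 − 8 ≡ 3 (mod 13). Hence c = [2, 3, 10, 6, 5].
  Check: interpolating c through the α_i gives m(x) = 12 + 8·x (degree < 2) with m(α_i) = c_i for every i, so c is indeed a codeword.


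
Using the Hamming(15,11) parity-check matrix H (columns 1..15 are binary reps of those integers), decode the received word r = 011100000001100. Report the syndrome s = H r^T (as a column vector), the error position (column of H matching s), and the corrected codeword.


s = (0, 1, 0, 0)^T, error position = 4, corrected codeword c = 011000000001100

Compute s = H r^T mod 2 one row at a time:
  s_1 = 0 + 0 + 0 + 0 + 1 + 1 + 0 + 0 = 2 ≡ 0 (mod 2).
  s_2 = 1 + 0 + 0 + 0 + 1 + 1 + 0 + 0 = 3 ≡ 1 (mod 2).
  s_3 = 1 + 1 + 0 + 0 + 0 + 0 + 0 + 0 = 2 ≡ 0 (mod 2).
  s_4 = 0 + 1 + 0 + 0 + 0 + 0 + 1 + 0 = 2 ≡ 0 (mod 2).
s = (0, 1, 0, 0)^T — this equals column 4 of H (binary 0100), so error is at position 4.
Correct: flip bit 4 of r = 011100000001100 to get c = 011000000001100.


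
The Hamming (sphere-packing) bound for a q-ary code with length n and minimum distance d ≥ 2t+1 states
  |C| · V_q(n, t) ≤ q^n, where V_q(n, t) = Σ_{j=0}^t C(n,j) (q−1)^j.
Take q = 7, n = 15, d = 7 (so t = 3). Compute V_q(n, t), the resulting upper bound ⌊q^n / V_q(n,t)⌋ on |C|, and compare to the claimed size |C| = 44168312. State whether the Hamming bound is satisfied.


V_q(n, t) = 102151, q^n = 4747561509943, Hamming bound = 46475918, |C| = 44168312 ≤ bound (satisfied).

Step 1: Compute V_q(n, t) = Σ_{j=0}^3 C(n, j) (q−1)^j.
  j = 0: C(15,0)·(6)^0 = 1·1 = 1.
  j = 1: C(15,1)·(6)^1 = 15·6 = 90.
  j = 2: C(15,2)·(6)^2 = 105·36 = 3780.
  j = 3: C(15,3)·(6)^3 = 455·216 = 98280.
  V_q(n, t) = 1 + 90 + 3780 + 98280 = 102151.
Step 2: q^n = 7^15 = 4747561509943.
Step 3: Hamming bound ⌊q^n / V_q(n,t)⌋ = ⌊4747561509943/102151⌋ = 46475918.
Step 4: Compare |C| = 44168312 to 46475918: satisfied.
The claimed |C| lies below the Hamming bound.


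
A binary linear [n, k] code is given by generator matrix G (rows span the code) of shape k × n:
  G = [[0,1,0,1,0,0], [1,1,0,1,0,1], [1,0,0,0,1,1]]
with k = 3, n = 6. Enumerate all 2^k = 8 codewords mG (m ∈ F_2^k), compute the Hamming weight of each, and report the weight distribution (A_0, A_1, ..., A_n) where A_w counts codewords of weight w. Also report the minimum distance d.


Weight distribution: A_0 = 1, A_1 = 1, A_2 = 2, A_3 = 2, A_4 = 1, A_5 = 1. Minimum distance d = 1.

Enumerate all 2^3 = 8 messages m ∈ F_2^3.
For each, compute codeword c = mG in F_2^6, then tally its weight.
  m = 000 → c = 000000, weight = 0.
  m = 100 → c = 010100, weight = 2.
  m = 010 → c = 110101, weight = 4.
  m = 110 → c = 100001, weight = 2.
  m = 001 → c = 100011, weight = 3.
  m = 101 → c = 110111, weight = 5.
  m = 011 → c = 010110, weight = 3.
  m = 111 → c = 000010, weight = 1.
Tally weights:
  weight 0: 1 codewords.
  weight 1: 1 codewords.
  weight 2: 2 codewords.
  weight 3: 2 codewords.
  weight 4: 1 codewords.
  weight 5: 1 codewords.
Minimum distance d = smallest w > 0 with A_w > 0 = 1.
Sanity: Σ A_w = 8 = 2^3 = 8 ✓.


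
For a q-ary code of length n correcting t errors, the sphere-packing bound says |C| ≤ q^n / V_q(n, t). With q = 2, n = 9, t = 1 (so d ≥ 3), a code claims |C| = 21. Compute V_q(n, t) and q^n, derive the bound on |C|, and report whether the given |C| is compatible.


V_q(n, t) = 10, q^n = 512, Hamming bound = 51, |C| = 21 ≤ bound (satisfied).

Step 1: Compute V_q(n, t) = Σ_{j=0}^1 C(n, j) (q−1)^j.
  j = 0: C(9,0)·(1)^0 = 1·1 = 1.
  j = 1: C(9,1)·(1)^1 = 9·1 = 9.
  V_q(n, t) = 1 + 9 = 10.
Step 2: q^n = 2^9 = 512.
Step 3: Hamming bound ⌊q^n / V_q(n,t)⌋ = ⌊512/10⌋ = 51.
Step 4: Compare |C| = 21 to 51: satisfied.
The claimed |C| lies below the Hamming bound.


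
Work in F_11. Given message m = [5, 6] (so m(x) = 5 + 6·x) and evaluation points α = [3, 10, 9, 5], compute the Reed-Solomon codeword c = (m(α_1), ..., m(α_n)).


c = [1, 10, 4, 2]

Message polynomial: m(x) = 5 + 6·x (mod 11).
For each evaluation point α_i, compute m(α_i) mod 11:
  α_1 = 3: Horner steps 6 → 1, so m(3) = 1.
  α_2 = 10: Horner steps 6 → 10, so m(10) = 10.
  α_3 = 9: Horner steps 6 → 4, so m(9) = 4.
  α_4 = 5: Horner steps 6 → 2, so m(5) = 2.
Codeword c = [1, 10, 4, 2] ∈ F_11^4.


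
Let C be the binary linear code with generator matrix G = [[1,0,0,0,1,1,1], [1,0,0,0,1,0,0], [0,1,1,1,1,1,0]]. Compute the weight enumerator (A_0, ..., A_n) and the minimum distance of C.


Weight distribution: A_0 = 1, A_2 = 2, A_4 = 1, A_5 = 4. Minimum distance d = 2.

Enumerate all 2^3 = 8 messages m ∈ F_2^3.
For each, compute codeword c = mG in F_2^7, then tally its weight.
  m = 000 → c = 0000000, weight = 0.
  m = 100 → c = 1000111, weight = 4.
  m = 010 → c = 1000100, weight = 2.
  m = 110 → c = 0000011, weight = 2.
  m = 001 → c = 0111110, weight = 5.
  m = 101 → c = 1111001, weight = 5.
  m = 011 → c = 1111010, weight = 5.
  m = 111 → c = 0111101, weight = 5.
Tally weights:
  weight 0: 1 codewords.
  weight 2: 2 codewords.
  weight 4: 1 codewords.
  weight 5: 4 codewords.
Minimum distance d = smallest w > 0 with A_w > 0 = 2.
Sanity: Σ A_w = 8 = 2^3 = 8 ✓.


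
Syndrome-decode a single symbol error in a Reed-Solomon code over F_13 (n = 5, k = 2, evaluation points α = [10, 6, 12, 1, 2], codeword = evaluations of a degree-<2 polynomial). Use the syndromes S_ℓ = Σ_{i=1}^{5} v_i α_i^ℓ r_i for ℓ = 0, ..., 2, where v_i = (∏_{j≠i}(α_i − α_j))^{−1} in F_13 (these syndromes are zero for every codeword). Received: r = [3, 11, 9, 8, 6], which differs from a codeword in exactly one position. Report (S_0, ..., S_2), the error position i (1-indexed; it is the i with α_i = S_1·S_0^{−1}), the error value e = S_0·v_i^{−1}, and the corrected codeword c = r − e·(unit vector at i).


S = (7, 6, 7), error at position 3, error magnitude e = 10, c = [3, 11, 12, 8, 6].

Step 1: column multipliers v_i = (∏_{j≠i}(α_i − α_j))^{−1} mod 13.
  i = 1 (α = 10): (10−6)(10−12)(10−1)(10−2) = 4·(−2)·9·8 = −576 ≡ 9, so v_1 = 9^{−1} = 3 (mod 13).
  i = 2 (α = 6): (6−10)(6−12)(6−1)(6−2) = (−4)·(−6)·5·4 = 480 ≡ 12, so v_2 = 12^{−1} = 12 (mod 13).
  i = 3 (α = 12): (12−10)(12−6)(12−1)(12−2) = 2·6·11·10 = 1320 ≡ 7, so v_3 = 7^{−1} = 2 (mod 13).
  i = 4 (α = 1): (1−10)(1−6)(1−12)(1−2) = (−9)·(−5)·(−11)·(−1) = 495 ≡ 1, so v_4 = 1^{−1} = 1 (mod 13).
  i = 5 (α = 2): (2−10)(2−6)(2−12)(2−1) = (−8)·(−4)·(−10)·1 = −320 ≡ 5, so v_5 = 5^{−1} = 8 (mod 13).
  v = [3, 12, 2, 1, 8].
Step 2: syndromes of r = [3, 11, 9, 8, 6] (all sums mod 13).
  S_0 = Σ v_i r_i = 3·3 + 12·11 + 2·9 + 1·8 + 8·6 = 215 ≡ 7.
  S_1 = Σ v_i α_i r_i = 3·10·3 + 12·6·11 + 2·12·9 + 1·1·8 + 8·2·6 = 1202 ≡ 6.
  α_i^2 mod 13 = [9, 10, 1, 1, 4].
  S_2 = Σ v_i α_i^2 r_i = 3·9·3 + 12·10·11 + 2·1·9 + 1·1·8 + 8·4·6 = 1619 ≡ 7.
  S = (7, 6, 7) ≠ 0, so r is not a codeword (an error is present).
Step 3: locate the error. For a single error e at position i, S_ℓ = v_i·e·α_i^ℓ, so α_err = S_1/S_0.
  S_0^{−1} = 7^{−1} = 2 (mod 13), so α_err = 6·2 = 12 ≡ 12 = α_3. Error position i = 3.
  Consistency check: S_2/S_1 = 7·11 = 77 ≡ 12 = α_err ✓ (single-error assumption holds).
Step 4: error magnitude e = S_0/v_3 = S_0·∏_{j≠3}(α_3 − α_j) = 7·7 = 49 ≡ 10 (mod 13).
Step 5: correct position 3: c_3 = r_3 − e = 9 − 10 ≡ 12 (mod 13). Hence c = [3, 11, 12, 8, 6].
  Check: interpolating c through the α_i gives m(x) = 10 + 11·x (degree < 2) with m(α_i) = c_i for every i, so c is indeed a codeword.


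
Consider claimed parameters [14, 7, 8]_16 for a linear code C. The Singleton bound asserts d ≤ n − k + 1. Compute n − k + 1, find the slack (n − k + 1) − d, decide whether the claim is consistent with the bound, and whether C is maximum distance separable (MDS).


Singleton RHS = n − k + 1 = 8, slack = 0, bound satisfied, MDS.

Singleton bound: d ≤ n − k + 1.
Here n = 14, k = 7, so n − k + 1 = 8.
Given d = 8, check d ≤ 8: YES.
Slack = (n − k + 1) − d = 0.
The code is MDS (slack = 0).
Description: the claimed parameters are [14, 7, 8]_16; such a code would be MDS (meets Singleton bound).


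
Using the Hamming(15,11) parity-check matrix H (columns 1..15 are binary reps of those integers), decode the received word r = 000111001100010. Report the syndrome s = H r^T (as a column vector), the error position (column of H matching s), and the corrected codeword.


s = (1, 0, 1, 0)^T, error position = 10, corrected codeword c = 000111001000010

Compute s = H r^T mod 2 one row at a time:
  s_1 = 0 + 1 + 1 + 0 + 0 + 0 + 1 + 0 = 3 ≡ 1 (mod 2).
  s_2 = 1 + 1 + 1 + 0 + 0 + 0 + 1 + 0 = 4 ≡ 0 (mod 2).
  s_3 = 0 + 0 + 1 + 0 + 1 + 0 + 1 + 0 = 3 ≡ 1 (mod 2).
  s_4 = 0 + 0 + 1 + 0 + 1 + 0 + 0 + 0 = 2 ≡ 0 (mod 2).
s = (1, 0, 1, 0)^T — this equals column 10 of H (binary 1010), so error is at position 10.
Correct: flip bit 10 of r = 000111001100010 to get c = 000111001000010.


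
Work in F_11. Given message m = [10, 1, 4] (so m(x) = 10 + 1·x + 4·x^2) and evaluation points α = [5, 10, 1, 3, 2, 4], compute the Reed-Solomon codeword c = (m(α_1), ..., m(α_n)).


c = [5, 2, 4, 5, 6, 1]

Message polynomial: m(x) = 10 + 1·x + 4·x^2 (mod 11).
For each evaluation point α_i, compute m(α_i) mod 11:
  α_1 = 5: Horner steps 4 → 10 → 5, so m(5) = 5.
  α_2 = 10: Horner steps 4 → 8 → 2, so m(10) = 2.
  α_3 = 1: Horner steps 4 → 5 → 4, so m(1) = 4.
  α_4 = 3: Horner steps 4 → 2 → 5, so m(3) = 5.
  α_5 = 2: Horner steps 4 → 9 → 6, so m(2) = 6.
  α_6 = 4: Horner steps 4 → 6 → 1, so m(4) = 1.
Codeword c = [5, 2, 4, 5, 6, 1] ∈ F_11^6.


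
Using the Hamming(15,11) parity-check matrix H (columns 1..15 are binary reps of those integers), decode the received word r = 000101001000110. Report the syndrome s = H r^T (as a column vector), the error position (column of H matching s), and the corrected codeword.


s = (1, 0, 0, 0)^T, error position = 8, corrected codeword c = 000101011000110

Compute s = H r^T mod 2 one row at a time:
  s_1 = 0 + 1 + 0 + 0 + 0 + 1 + 1 + 0 = 3 ≡ 1 (mod 2).
  s_2 = 1 + 0 + 1 + 0 + 0 + 1 + 1 + 0 = 4 ≡ 0 (mod 2).
  s_3 = 0 + 0 + 1 + 0 + 0 + 0 + 1 + 0 = 2 ≡ 0 (mod 2).
  s_4 = 0 + 0 + 0 + 0 + 1 + 0 + 1 + 0 = 2 ≡ 0 (mod 2).
s = (1, 0, 0, 0)^T — this equals column 8 of H (binary 1000), so error is at position 8.
Correct: flip bit 8 of r = 000101001000110 to get c = 000101011000110.
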